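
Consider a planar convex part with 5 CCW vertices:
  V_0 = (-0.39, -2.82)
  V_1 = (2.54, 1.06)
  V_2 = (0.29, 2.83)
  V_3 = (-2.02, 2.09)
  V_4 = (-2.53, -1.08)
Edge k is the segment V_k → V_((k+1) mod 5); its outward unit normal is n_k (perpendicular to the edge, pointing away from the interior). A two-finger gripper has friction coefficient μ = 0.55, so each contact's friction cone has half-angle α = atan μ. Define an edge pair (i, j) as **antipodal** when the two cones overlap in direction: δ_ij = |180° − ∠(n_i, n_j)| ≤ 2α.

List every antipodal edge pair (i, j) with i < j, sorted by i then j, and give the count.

α = atan 0.55 = 28.81°;  2α = 57.62°
n_0 = (+0.7980, -0.6026)
n_1 = (+0.6183, +0.7860)
n_2 = (-0.3051, +0.9523)
n_3 = (-0.9873, +0.1588)
n_4 = (-0.6309, -0.7759)
  (0,1): δ = 91.13°  ·
  (0,2): δ = 35.18°  ✓
  (0,3): δ = 27.92°  ✓
  (0,4): δ = 87.94°  ·
  (1,2): δ = 124.05°  ·
  (1,3): δ = 60.95°  ·
  (1,4): δ = 0.92°  ✓
  (2,3): δ = 116.90°  ·
  (2,4): δ = 56.88°  ✓
  (3,4): δ = 119.97°  ·
antipodal pairs: 4

count = 4; pairs: (0,2), (0,3), (1,4), (2,4)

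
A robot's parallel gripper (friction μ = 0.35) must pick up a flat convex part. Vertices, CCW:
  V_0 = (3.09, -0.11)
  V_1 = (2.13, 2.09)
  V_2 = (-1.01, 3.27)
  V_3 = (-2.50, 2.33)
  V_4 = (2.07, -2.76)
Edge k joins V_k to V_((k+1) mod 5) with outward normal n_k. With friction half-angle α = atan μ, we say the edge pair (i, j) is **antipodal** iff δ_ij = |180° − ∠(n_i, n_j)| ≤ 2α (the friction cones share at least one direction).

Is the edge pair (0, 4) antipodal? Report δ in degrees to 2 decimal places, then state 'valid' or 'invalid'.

δ = 135.37°, invalid

α = atan 0.35 = 19.29°;  2α = 38.58°
edge 0: e_0 = (-0.96, +2.20);  n_0 = (+0.9165, +0.3999)
edge 4: e_4 = (+1.02, +2.65);  n_4 = (+0.9333, -0.3592)
∠(n_0, n_4) = 44.63°
δ = |180° − 44.63°| = 135.37°
135.37° > 2α = 38.58°  →  invalid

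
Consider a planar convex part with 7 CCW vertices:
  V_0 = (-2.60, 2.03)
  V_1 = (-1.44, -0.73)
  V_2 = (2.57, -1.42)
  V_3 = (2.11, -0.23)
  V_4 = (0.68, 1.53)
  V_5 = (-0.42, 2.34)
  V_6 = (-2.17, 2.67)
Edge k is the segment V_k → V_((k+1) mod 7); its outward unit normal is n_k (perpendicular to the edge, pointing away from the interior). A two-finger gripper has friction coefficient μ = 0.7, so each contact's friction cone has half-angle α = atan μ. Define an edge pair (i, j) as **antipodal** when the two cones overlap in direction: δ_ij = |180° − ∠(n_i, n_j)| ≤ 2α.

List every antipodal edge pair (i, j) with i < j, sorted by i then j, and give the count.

α = atan 0.7 = 34.99°;  2α = 69.98°
n_0 = (-0.9219, -0.3875)
n_1 = (-0.1696, -0.9855)
n_2 = (+0.9327, +0.3606)
n_3 = (+0.7761, +0.6306)
n_4 = (+0.5929, +0.8052)
n_5 = (+0.1853, +0.9827)
n_6 = (-0.8300, +0.5577)
  (0,1): δ = 122.56°  ·
  (0,2): δ = 1.66°  ✓
  (0,3): δ = 16.30°  ✓
  (0,4): δ = 30.84°  ✓
  (0,5): δ = 56.52°  ✓
  (0,6): δ = 123.31°  ·
  (1,2): δ = 59.10°  ✓
  (1,3): δ = 41.14°  ✓
  (1,4): δ = 26.60°  ✓
  (1,5): δ = 0.92°  ✓
  (1,6): δ = 65.87°  ✓
  (2,3): δ = 162.04°  ·
  (2,4): δ = 147.50°  ·
  (2,5): δ = 121.81°  ·
  (2,6): δ = 55.03°  ✓
  (3,4): δ = 165.46°  ·
  (3,5): δ = 139.77°  ·
  (3,6): δ = 72.99°  ·
  (4,5): δ = 154.31°  ·
  (4,6): δ = 87.53°  ·
  (5,6): δ = 113.22°  ·
antipodal pairs: 10

count = 10; pairs: (0,2), (0,3), (0,4), (0,5), (1,2), (1,3), (1,4), (1,5), (1,6), (2,6)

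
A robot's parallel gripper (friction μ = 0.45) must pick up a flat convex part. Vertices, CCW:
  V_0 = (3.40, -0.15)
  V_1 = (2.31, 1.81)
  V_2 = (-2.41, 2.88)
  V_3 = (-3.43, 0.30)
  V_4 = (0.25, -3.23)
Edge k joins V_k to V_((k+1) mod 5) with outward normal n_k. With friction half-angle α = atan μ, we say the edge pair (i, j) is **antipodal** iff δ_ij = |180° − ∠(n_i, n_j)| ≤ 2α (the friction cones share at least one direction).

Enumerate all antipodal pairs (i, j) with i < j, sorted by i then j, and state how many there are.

α = atan 0.45 = 24.23°;  2α = 48.46°
n_0 = (+0.8739, +0.4860)
n_1 = (+0.2211, +0.9753)
n_2 = (-0.9300, +0.3677)
n_3 = (-0.6922, -0.7217)
n_4 = (+0.6991, -0.7150)
  (0,1): δ = 131.85°  ·
  (0,2): δ = 50.65°  ·
  (0,3): δ = 17.11°  ✓
  (0,4): δ = 105.28°  ·
  (1,2): δ = 98.80°  ·
  (1,3): δ = 31.04°  ✓
  (1,4): δ = 57.13°  ·
  (2,3): δ = 112.24°  ·
  (2,4): δ = 24.07°  ✓
  (3,4): δ = 91.84°  ·
antipodal pairs: 3

count = 3; pairs: (0,3), (1,3), (2,4)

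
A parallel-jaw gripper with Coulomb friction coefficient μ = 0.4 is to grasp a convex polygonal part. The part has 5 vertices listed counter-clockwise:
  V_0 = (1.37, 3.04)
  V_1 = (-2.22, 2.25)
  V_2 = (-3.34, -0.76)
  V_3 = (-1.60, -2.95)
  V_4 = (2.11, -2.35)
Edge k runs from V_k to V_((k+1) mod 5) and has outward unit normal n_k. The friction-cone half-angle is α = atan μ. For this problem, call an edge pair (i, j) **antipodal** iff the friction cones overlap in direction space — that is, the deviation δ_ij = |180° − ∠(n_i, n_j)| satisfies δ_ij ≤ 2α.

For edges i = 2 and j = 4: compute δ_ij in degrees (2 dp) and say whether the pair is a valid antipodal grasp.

δ = 30.65°, valid

α = atan 0.4 = 21.80°;  2α = 43.60°
edge 2: e_2 = (+1.74, -2.19);  n_2 = (-0.7830, -0.6221)
edge 4: e_4 = (-0.74, +5.39);  n_4 = (+0.9907, +0.1360)
∠(n_2, n_4) = 149.35°
δ = |180° − 149.35°| = 30.65°
30.65° ≤ 2α = 43.60°  →  valid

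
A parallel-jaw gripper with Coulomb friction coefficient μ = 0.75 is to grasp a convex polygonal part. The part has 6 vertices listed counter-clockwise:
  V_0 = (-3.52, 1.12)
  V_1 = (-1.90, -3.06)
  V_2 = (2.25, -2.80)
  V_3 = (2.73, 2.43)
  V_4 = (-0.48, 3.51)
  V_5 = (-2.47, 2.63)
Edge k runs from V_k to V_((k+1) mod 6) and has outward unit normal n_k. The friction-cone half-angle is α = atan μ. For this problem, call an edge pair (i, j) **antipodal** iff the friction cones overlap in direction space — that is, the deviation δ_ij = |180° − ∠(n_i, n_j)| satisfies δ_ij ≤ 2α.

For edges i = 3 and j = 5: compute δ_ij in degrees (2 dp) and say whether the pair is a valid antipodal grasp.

α = atan 0.75 = 36.87°;  2α = 73.74°
edge 3: e_3 = (-3.21, +1.08);  n_3 = (+0.3189, +0.9478)
edge 5: e_5 = (-1.05, -1.51);  n_5 = (-0.8210, +0.5709)
∠(n_3, n_5) = 73.78°
δ = |180° − 73.78°| = 106.22°
106.22° > 2α = 73.74°  →  invalid

δ = 106.22°, invalid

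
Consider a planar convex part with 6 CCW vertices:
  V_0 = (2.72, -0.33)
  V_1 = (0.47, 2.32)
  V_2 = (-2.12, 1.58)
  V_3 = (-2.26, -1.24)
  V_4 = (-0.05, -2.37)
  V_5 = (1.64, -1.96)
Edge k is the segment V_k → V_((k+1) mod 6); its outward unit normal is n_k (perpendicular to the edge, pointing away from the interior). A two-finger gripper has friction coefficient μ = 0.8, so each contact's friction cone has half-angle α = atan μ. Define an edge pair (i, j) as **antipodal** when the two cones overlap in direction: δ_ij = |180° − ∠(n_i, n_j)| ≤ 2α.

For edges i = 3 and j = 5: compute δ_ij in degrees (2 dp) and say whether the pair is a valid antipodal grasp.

α = atan 0.8 = 38.66°;  2α = 77.32°
edge 3: e_3 = (+2.21, -1.13);  n_3 = (-0.4553, -0.8904)
edge 5: e_5 = (+1.08, +1.63);  n_5 = (+0.8336, -0.5523)
∠(n_3, n_5) = 83.55°
δ = |180° − 83.55°| = 96.45°
96.45° > 2α = 77.32°  →  invalid

δ = 96.45°, invalid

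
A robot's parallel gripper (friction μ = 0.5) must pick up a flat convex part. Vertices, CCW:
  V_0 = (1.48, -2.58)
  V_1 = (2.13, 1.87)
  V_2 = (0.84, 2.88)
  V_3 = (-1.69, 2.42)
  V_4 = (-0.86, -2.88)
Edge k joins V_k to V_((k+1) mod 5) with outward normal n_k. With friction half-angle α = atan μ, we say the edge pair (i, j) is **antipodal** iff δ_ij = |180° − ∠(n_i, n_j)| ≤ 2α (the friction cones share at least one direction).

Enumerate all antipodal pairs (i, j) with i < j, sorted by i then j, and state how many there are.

α = atan 0.5 = 26.57°;  2α = 53.13°
n_0 = (+0.9895, -0.1445)
n_1 = (+0.6165, +0.7874)
n_2 = (-0.1789, +0.9839)
n_3 = (-0.9880, -0.1547)
n_4 = (+0.1272, -0.9919)
  (0,1): δ = 119.75°  ·
  (0,2): δ = 71.38°  ·
  (0,3): δ = 17.21°  ✓
  (0,4): δ = 105.62°  ·
  (1,2): δ = 131.64°  ·
  (1,3): δ = 43.04°  ✓
  (1,4): δ = 45.36°  ✓
  (2,3): δ = 91.40°  ·
  (2,4): δ = 3.00°  ✓
  (3,4): δ = 91.59°  ·
antipodal pairs: 4

count = 4; pairs: (0,3), (1,3), (1,4), (2,4)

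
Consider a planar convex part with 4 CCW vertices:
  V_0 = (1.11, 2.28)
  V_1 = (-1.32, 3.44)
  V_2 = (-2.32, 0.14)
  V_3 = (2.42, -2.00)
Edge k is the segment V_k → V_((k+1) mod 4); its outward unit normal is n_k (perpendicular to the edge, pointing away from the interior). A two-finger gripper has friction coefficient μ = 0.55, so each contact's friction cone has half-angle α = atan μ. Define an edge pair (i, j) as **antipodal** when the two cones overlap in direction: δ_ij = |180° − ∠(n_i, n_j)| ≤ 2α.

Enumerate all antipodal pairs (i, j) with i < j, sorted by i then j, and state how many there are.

α = atan 0.55 = 28.81°;  2α = 57.62°
n_0 = (+0.4308, +0.9024)
n_1 = (-0.9570, +0.2900)
n_2 = (-0.4115, -0.9114)
n_3 = (+0.9562, +0.2927)
  (0,1): δ = 81.34°  ·
  (0,2): δ = 1.22°  ✓
  (0,3): δ = 132.54°  ·
  (1,2): δ = 97.44°  ·
  (1,3): δ = 33.88°  ✓
  (2,3): δ = 48.68°  ✓
antipodal pairs: 3

count = 3; pairs: (0,2), (1,3), (2,3)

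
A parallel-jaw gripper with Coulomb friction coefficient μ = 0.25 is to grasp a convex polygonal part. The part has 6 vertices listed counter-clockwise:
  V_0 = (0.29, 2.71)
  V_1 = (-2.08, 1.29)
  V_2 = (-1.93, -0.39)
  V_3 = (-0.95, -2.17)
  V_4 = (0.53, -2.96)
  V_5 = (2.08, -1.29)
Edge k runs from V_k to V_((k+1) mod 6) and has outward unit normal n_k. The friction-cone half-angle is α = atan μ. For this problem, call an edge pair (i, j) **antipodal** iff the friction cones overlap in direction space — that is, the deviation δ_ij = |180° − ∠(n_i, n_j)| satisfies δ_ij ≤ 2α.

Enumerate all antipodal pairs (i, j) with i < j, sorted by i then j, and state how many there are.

α = atan 0.25 = 14.04°;  2α = 28.07°
n_0 = (-0.5140, +0.8578)
n_1 = (-0.9960, -0.0889)
n_2 = (-0.8760, -0.4823)
n_3 = (-0.4709, -0.8822)
n_4 = (+0.7329, -0.6803)
n_5 = (+0.9128, +0.4085)
  (0,1): δ = 115.83°  ·
  (0,2): δ = 92.09°  ·
  (0,3): δ = 59.02°  ·
  (0,4): δ = 16.21°  ✓
  (0,5): δ = 83.18°  ·
  (1,2): δ = 156.27°  ·
  (1,3): δ = 123.19°  ·
  (1,4): δ = 47.97°  ·
  (1,5): δ = 19.01°  ✓
  (2,3): δ = 146.93°  ·
  (2,4): δ = 71.70°  ·
  (2,5): δ = 4.73°  ✓
  (3,4): δ = 104.77°  ·
  (3,5): δ = 37.80°  ·
  (4,5): δ = 113.03°  ·
antipodal pairs: 3

count = 3; pairs: (0,4), (1,5), (2,5)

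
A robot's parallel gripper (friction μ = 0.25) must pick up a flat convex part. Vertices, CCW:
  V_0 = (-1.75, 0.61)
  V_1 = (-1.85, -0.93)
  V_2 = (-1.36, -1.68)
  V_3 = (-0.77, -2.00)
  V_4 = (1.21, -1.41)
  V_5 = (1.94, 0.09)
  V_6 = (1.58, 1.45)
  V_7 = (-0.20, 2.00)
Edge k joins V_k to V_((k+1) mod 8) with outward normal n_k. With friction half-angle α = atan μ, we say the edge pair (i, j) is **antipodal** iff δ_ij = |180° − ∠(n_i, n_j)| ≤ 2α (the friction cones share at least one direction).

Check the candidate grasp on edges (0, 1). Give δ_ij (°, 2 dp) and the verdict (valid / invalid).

α = atan 0.25 = 14.04°;  2α = 28.07°
edge 0: e_0 = (-0.10, -1.54);  n_0 = (-0.9979, +0.0648)
edge 1: e_1 = (+0.49, -0.75);  n_1 = (-0.8372, -0.5469)
∠(n_0, n_1) = 36.87°
δ = |180° − 36.87°| = 143.13°
143.13° > 2α = 28.07°  →  invalid

δ = 143.13°, invalid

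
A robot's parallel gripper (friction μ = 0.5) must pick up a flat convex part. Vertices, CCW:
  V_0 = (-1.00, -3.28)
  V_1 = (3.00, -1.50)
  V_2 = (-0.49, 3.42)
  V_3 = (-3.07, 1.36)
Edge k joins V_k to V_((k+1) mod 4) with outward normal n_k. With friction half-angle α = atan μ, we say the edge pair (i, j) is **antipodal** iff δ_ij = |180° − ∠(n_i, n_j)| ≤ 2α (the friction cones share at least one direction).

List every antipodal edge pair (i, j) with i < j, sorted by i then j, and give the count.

α = atan 0.5 = 26.57°;  2α = 53.13°
n_0 = (+0.4066, -0.9136)
n_1 = (+0.8156, +0.5786)
n_2 = (-0.6240, +0.7815)
n_3 = (-0.9132, -0.4074)
  (0,1): δ = 78.64°  ·
  (0,2): δ = 14.62°  ✓
  (0,3): δ = 90.05°  ·
  (1,2): δ = 86.74°  ·
  (1,3): δ = 11.31°  ✓
  (2,3): δ = 104.56°  ·
antipodal pairs: 2

count = 2; pairs: (0,2), (1,3)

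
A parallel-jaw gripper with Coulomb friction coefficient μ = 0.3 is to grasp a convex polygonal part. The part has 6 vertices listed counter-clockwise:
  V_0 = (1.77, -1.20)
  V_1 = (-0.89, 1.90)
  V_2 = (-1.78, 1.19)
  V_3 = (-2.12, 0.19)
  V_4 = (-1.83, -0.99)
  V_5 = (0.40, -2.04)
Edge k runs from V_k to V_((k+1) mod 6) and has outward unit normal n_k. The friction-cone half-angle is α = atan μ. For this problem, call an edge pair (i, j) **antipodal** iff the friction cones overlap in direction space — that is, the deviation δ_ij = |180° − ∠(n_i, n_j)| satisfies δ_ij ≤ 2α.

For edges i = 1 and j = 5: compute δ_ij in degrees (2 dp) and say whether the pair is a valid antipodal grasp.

δ = 7.07°, valid

α = atan 0.3 = 16.70°;  2α = 33.40°
edge 1: e_1 = (-0.89, -0.71);  n_1 = (-0.6236, +0.7817)
edge 5: e_5 = (+1.37, +0.84);  n_5 = (+0.5227, -0.8525)
∠(n_1, n_5) = 172.93°
δ = |180° − 172.93°| = 7.07°
7.07° ≤ 2α = 33.40°  →  valid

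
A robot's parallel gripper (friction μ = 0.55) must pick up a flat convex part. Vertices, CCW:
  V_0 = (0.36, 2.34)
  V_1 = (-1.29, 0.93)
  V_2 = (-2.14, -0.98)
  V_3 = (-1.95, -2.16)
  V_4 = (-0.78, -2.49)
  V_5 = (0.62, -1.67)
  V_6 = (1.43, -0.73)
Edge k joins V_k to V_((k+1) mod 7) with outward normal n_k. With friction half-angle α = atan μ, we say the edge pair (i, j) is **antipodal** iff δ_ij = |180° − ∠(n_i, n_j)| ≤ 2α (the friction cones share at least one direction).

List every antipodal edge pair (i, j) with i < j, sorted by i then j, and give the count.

count = 9; pairs: (0,3), (0,4), (0,5), (1,4), (1,5), (1,6), (2,5), (2,6), (3,6)

α = atan 0.55 = 28.81°;  2α = 57.62°
n_0 = (-0.6497, +0.7602)
n_1 = (-0.9136, +0.4066)
n_2 = (-0.9873, -0.1590)
n_3 = (-0.2715, -0.9624)
n_4 = (+0.5054, -0.8629)
n_5 = (+0.7575, -0.6528)
n_6 = (+0.9443, +0.3291)
  (0,1): δ = 154.51°  ·
  (0,2): δ = 121.37°  ·
  (0,3): δ = 56.27°  ✓
  (0,4): δ = 10.16°  ✓
  (0,5): δ = 8.73°  ✓
  (0,6): δ = 68.70°  ·
  (1,2): δ = 146.86°  ·
  (1,3): δ = 81.76°  ·
  (1,4): δ = 35.65°  ✓
  (1,5): δ = 16.76°  ✓
  (1,6): δ = 43.21°  ✓
  (2,3): δ = 114.90°  ·
  (2,4): δ = 68.79°  ·
  (2,5): δ = 49.90°  ✓
  (2,6): δ = 10.07°  ✓
  (3,4): δ = 133.89°  ·
  (3,5): δ = 115.00°  ·
  (3,6): δ = 55.03°  ✓
  (4,5): δ = 161.11°  ·
  (4,6): δ = 101.14°  ·
  (5,6): δ = 120.03°  ·
antipodal pairs: 9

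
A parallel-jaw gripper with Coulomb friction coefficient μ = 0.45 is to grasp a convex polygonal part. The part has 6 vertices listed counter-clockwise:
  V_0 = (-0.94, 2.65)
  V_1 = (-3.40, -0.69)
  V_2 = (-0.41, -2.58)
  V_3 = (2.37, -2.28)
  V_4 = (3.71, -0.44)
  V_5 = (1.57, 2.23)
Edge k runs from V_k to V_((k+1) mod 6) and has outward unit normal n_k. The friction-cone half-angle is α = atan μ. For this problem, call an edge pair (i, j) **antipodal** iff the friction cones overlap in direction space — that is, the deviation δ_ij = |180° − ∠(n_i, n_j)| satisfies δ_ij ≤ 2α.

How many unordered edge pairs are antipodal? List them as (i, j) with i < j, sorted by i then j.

α = atan 0.45 = 24.23°;  2α = 48.46°
n_0 = (-0.8052, +0.5930)
n_1 = (-0.5343, -0.8453)
n_2 = (+0.1073, -0.9942)
n_3 = (+0.8084, -0.5887)
n_4 = (+0.7803, +0.6254)
n_5 = (+0.1650, +0.9863)
  (0,1): δ = 85.92°  ·
  (0,2): δ = 47.47°  ✓
  (0,3): δ = 0.31°  ✓
  (0,4): δ = 75.08°  ·
  (0,5): δ = 116.87°  ·
  (1,2): δ = 141.54°  ·
  (1,3): δ = 93.77°  ·
  (1,4): δ = 18.99°  ✓
  (1,5): δ = 22.80°  ✓
  (2,3): δ = 132.22°  ·
  (2,4): δ = 57.45°  ·
  (2,5): δ = 15.66°  ✓
  (3,4): δ = 105.22°  ·
  (3,5): δ = 63.43°  ·
  (4,5): δ = 138.21°  ·
antipodal pairs: 5

count = 5; pairs: (0,2), (0,3), (1,4), (1,5), (2,5)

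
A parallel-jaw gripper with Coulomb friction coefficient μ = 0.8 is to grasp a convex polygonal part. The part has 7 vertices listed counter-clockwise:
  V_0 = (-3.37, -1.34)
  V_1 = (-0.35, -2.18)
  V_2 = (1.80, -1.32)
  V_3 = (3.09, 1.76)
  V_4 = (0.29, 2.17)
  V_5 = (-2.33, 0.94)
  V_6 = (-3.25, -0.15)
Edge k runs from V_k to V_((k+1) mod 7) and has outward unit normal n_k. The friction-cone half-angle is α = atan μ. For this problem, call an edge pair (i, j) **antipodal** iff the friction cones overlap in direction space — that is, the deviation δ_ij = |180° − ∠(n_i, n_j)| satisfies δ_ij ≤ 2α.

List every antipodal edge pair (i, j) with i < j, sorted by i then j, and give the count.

count = 11; pairs: (0,3), (0,4), (0,5), (1,3), (1,4), (1,5), (1,6), (2,3), (2,4), (2,5), (2,6)

α = atan 0.8 = 38.66°;  2α = 77.32°
n_0 = (-0.2680, -0.9634)
n_1 = (+0.3714, -0.9285)
n_2 = (+0.9224, -0.3863)
n_3 = (+0.1449, +0.9894)
n_4 = (-0.4250, +0.9052)
n_5 = (-0.7642, +0.6450)
n_6 = (-0.9950, +0.1003)
  (0,1): δ = 142.65°  ·
  (0,2): δ = 97.18°  ·
  (0,3): δ = 7.21°  ✓
  (0,4): δ = 40.69°  ✓
  (0,5): δ = 65.38°  ✓
  (0,6): δ = 99.79°  ·
  (1,2): δ = 134.53°  ·
  (1,3): δ = 30.13°  ✓
  (1,4): δ = 3.35°  ✓
  (1,5): δ = 28.03°  ✓
  (1,6): δ = 62.44°  ✓
  (2,3): δ = 75.61°  ✓
  (2,4): δ = 42.13°  ✓
  (2,5): δ = 17.44°  ✓
  (2,6): δ = 16.97°  ✓
  (3,4): δ = 146.52°  ·
  (3,5): δ = 121.84°  ·
  (3,6): δ = 87.43°  ·
  (4,5): δ = 155.31°  ·
  (4,6): δ = 120.91°  ·
  (5,6): δ = 145.59°  ·
antipodal pairs: 11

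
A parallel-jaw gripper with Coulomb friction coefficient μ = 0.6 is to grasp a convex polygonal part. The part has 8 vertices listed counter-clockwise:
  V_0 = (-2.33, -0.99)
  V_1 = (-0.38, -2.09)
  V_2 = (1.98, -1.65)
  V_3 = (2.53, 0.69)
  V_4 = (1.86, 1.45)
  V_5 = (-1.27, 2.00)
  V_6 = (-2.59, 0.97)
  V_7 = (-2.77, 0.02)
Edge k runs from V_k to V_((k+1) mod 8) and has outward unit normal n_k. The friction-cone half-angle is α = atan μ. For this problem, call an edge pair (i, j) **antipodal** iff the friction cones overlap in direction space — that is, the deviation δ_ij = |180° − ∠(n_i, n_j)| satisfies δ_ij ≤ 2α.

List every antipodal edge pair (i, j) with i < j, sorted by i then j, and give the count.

α = atan 0.6 = 30.96°;  2α = 61.93°
n_0 = (-0.4913, -0.8710)
n_1 = (+0.1833, -0.9831)
n_2 = (+0.9735, -0.2288)
n_3 = (+0.7501, +0.6613)
n_4 = (+0.1731, +0.9849)
n_5 = (-0.6152, +0.7884)
n_6 = (-0.9825, +0.1862)
n_7 = (-0.9168, -0.3994)
  (0,1): δ = 140.01°  ·
  (0,2): δ = 73.80°  ·
  (0,3): δ = 19.17°  ✓
  (0,4): δ = 19.46°  ✓
  (0,5): δ = 67.39°  ·
  (0,6): δ = 108.70°  ·
  (0,7): δ = 142.97°  ·
  (1,2): δ = 113.79°  ·
  (1,3): δ = 59.16°  ✓
  (1,4): δ = 20.53°  ✓
  (1,5): δ = 27.40°  ✓
  (1,6): δ = 68.71°  ·
  (1,7): δ = 102.98°  ·
  (2,3): δ = 125.37°  ·
  (2,4): δ = 86.74°  ·
  (2,5): δ = 38.81°  ✓
  (2,6): δ = 2.50°  ✓
  (2,7): δ = 36.77°  ✓
  (3,4): δ = 141.36°  ·
  (3,5): δ = 93.43°  ·
  (3,6): δ = 52.13°  ✓
  (3,7): δ = 17.86°  ✓
  (4,5): δ = 132.07°  ·
  (4,6): δ = 90.76°  ·
  (4,7): δ = 56.49°  ✓
  (5,6): δ = 138.69°  ·
  (5,7): δ = 104.42°  ·
  (6,7): δ = 145.73°  ·
antipodal pairs: 11

count = 11; pairs: (0,3), (0,4), (1,3), (1,4), (1,5), (2,5), (2,6), (2,7), (3,6), (3,7), (4,7)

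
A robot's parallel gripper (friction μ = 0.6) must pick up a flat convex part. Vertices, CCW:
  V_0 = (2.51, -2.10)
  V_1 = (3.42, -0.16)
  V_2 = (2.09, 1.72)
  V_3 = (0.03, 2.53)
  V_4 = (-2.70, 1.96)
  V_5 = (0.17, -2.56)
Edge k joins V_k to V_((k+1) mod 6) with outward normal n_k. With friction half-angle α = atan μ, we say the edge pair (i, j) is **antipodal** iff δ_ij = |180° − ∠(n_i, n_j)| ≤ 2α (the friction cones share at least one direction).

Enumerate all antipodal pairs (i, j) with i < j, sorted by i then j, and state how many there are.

α = atan 0.6 = 30.96°;  2α = 61.93°
n_0 = (+0.9053, -0.4247)
n_1 = (+0.8164, +0.5775)
n_2 = (+0.3659, +0.9306)
n_3 = (-0.2044, +0.9789)
n_4 = (-0.8442, -0.5360)
n_5 = (+0.1929, -0.9812)
  (0,1): δ = 119.59°  ·
  (0,2): δ = 86.33°  ·
  (0,3): δ = 53.08°  ✓
  (0,4): δ = 57.54°  ✓
  (0,5): δ = 126.25°  ·
  (1,2): δ = 146.74°  ·
  (1,3): δ = 113.48°  ·
  (1,4): δ = 2.86°  ✓
  (1,5): δ = 65.84°  ·
  (2,3): δ = 146.74°  ·
  (2,4): δ = 36.12°  ✓
  (2,5): δ = 32.59°  ✓
  (3,4): δ = 69.38°  ·
  (3,5): δ = 0.67°  ✓
  (4,5): δ = 111.29°  ·
antipodal pairs: 6

count = 6; pairs: (0,3), (0,4), (1,4), (2,4), (2,5), (3,5)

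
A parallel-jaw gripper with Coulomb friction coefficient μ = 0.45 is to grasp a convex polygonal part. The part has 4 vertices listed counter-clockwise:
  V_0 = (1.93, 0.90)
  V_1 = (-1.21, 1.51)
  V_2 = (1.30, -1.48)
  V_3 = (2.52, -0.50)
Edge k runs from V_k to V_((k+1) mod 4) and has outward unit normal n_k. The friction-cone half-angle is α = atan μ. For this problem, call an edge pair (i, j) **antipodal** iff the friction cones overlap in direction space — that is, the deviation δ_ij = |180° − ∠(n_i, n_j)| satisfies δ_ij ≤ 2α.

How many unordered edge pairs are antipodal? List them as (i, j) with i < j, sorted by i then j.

α = atan 0.45 = 24.23°;  2α = 48.46°
n_0 = (+0.1907, +0.9816)
n_1 = (-0.7659, -0.6430)
n_2 = (+0.6263, -0.7796)
n_3 = (+0.9215, +0.3884)
  (0,1): δ = 38.99°  ✓
  (0,2): δ = 49.77°  ·
  (0,3): δ = 123.85°  ·
  (1,2): δ = 91.24°  ·
  (1,3): δ = 17.16°  ✓
  (2,3): δ = 105.92°  ·
antipodal pairs: 2

count = 2; pairs: (0,1), (1,3)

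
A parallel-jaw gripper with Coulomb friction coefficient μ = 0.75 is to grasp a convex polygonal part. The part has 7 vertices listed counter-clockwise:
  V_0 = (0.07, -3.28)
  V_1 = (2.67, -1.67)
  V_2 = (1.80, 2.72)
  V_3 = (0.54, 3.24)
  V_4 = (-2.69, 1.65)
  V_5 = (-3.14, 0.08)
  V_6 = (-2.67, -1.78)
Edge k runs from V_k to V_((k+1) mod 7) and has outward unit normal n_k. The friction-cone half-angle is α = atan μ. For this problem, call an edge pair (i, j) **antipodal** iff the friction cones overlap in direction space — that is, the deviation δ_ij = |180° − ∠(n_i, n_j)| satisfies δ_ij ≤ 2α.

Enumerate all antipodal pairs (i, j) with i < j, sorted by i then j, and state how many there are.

count = 10; pairs: (0,2), (0,3), (0,4), (0,5), (1,4), (1,5), (1,6), (2,5), (2,6), (3,6)

α = atan 0.75 = 36.87°;  2α = 73.74°
n_0 = (+0.5265, -0.8502)
n_1 = (+0.9809, +0.1944)
n_2 = (+0.3815, +0.9244)
n_3 = (-0.4416, +0.8972)
n_4 = (-0.9613, +0.2755)
n_5 = (-0.9695, -0.2450)
n_6 = (-0.4802, -0.8772)
  (0,1): δ = 110.56°  ·
  (0,2): δ = 54.19°  ✓
  (0,3): δ = 5.56°  ✓
  (0,4): δ = 42.24°  ✓
  (0,5): δ = 72.41°  ✓
  (0,6): δ = 119.53°  ·
  (1,2): δ = 123.64°  ·
  (1,3): δ = 75.00°  ·
  (1,4): δ = 27.20°  ✓
  (1,5): δ = 2.97°  ✓
  (1,6): δ = 50.09°  ✓
  (2,3): δ = 131.36°  ·
  (2,4): δ = 83.57°  ·
  (2,5): δ = 53.39°  ✓
  (2,6): δ = 6.27°  ✓
  (3,4): δ = 132.20°  ·
  (3,5): δ = 102.03°  ·
  (3,6): δ = 54.91°  ✓
  (4,5): δ = 149.83°  ·
  (4,6): δ = 102.70°  ·
  (5,6): δ = 132.88°  ·
antipodal pairs: 10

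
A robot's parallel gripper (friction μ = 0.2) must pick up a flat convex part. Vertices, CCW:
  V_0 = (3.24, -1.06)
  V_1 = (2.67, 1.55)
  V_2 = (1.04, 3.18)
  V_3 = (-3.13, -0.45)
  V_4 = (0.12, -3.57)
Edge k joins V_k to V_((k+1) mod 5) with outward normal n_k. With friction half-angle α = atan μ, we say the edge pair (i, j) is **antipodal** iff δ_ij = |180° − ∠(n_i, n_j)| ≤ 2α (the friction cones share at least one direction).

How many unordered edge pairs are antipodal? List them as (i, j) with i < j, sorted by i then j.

count = 2; pairs: (1,3), (2,4)

α = atan 0.2 = 11.31°;  2α = 22.62°
n_0 = (+0.9770, +0.2134)
n_1 = (+0.7071, +0.7071)
n_2 = (-0.6566, +0.7543)
n_3 = (-0.6925, -0.7214)
n_4 = (+0.6268, -0.7792)
  (0,1): δ = 147.32°  ·
  (0,2): δ = 61.28°  ·
  (0,3): δ = 33.85°  ·
  (0,4): δ = 116.50°  ·
  (1,2): δ = 93.96°  ·
  (1,3): δ = 1.17°  ✓
  (1,4): δ = 83.82°  ·
  (2,3): δ = 84.87°  ·
  (2,4): δ = 2.22°  ✓
  (3,4): δ = 97.35°  ·
antipodal pairs: 2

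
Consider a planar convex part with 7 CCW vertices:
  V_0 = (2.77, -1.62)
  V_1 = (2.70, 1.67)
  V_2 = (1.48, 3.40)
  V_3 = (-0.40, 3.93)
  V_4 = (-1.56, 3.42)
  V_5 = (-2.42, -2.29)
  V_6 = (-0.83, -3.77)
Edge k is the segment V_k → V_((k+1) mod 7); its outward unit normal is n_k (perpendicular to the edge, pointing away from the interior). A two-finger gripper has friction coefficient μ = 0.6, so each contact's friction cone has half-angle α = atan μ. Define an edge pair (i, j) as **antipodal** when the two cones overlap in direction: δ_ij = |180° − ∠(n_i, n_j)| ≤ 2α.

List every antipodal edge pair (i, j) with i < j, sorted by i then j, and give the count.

count = 8; pairs: (0,4), (0,5), (1,4), (1,5), (2,5), (2,6), (3,6), (4,6)

α = atan 0.6 = 30.96°;  2α = 61.93°
n_0 = (+0.9998, +0.0213)
n_1 = (+0.8172, +0.5763)
n_2 = (+0.2713, +0.9625)
n_3 = (-0.4025, +0.9154)
n_4 = (-0.9888, +0.1489)
n_5 = (-0.6813, -0.7320)
n_6 = (+0.5127, -0.8585)
  (0,1): δ = 146.03°  ·
  (0,2): δ = 106.96°  ·
  (0,3): δ = 67.49°  ·
  (0,4): δ = 9.78°  ✓
  (0,5): δ = 45.83°  ✓
  (0,6): δ = 119.63°  ·
  (1,2): δ = 140.94°  ·
  (1,3): δ = 101.46°  ·
  (1,4): δ = 43.76°  ✓
  (1,5): δ = 11.86°  ✓
  (1,6): δ = 85.66°  ·
  (2,3): δ = 140.52°  ·
  (2,4): δ = 82.82°  ·
  (2,5): δ = 27.20°  ✓
  (2,6): δ = 46.59°  ✓
  (3,4): δ = 122.30°  ·
  (3,5): δ = 66.68°  ·
  (3,6): δ = 7.11°  ✓
  (4,5): δ = 124.38°  ·
  (4,6): δ = 50.59°  ✓
  (5,6): δ = 106.21°  ·
antipodal pairs: 8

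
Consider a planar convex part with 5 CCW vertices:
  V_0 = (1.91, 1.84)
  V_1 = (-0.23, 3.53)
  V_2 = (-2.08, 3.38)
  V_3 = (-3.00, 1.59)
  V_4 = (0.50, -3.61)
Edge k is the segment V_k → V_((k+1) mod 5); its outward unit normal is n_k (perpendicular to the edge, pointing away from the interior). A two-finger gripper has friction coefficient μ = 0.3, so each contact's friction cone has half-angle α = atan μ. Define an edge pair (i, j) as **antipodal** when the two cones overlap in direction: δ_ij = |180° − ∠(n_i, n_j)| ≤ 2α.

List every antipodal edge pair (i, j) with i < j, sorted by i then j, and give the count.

count = 2; pairs: (0,3), (2,4)

α = atan 0.3 = 16.70°;  2α = 33.40°
n_0 = (+0.6198, +0.7848)
n_1 = (-0.0808, +0.9967)
n_2 = (-0.8894, +0.4571)
n_3 = (-0.8296, -0.5584)
n_4 = (+0.9681, -0.2505)
  (0,1): δ = 137.07°  ·
  (0,2): δ = 78.90°  ·
  (0,3): δ = 17.76°  ✓
  (0,4): δ = 113.79°  ·
  (1,2): δ = 121.84°  ·
  (1,3): δ = 60.69°  ·
  (1,4): δ = 70.86°  ·
  (2,3): δ = 118.85°  ·
  (2,4): δ = 12.70°  ✓
  (3,4): δ = 48.45°  ·
antipodal pairs: 2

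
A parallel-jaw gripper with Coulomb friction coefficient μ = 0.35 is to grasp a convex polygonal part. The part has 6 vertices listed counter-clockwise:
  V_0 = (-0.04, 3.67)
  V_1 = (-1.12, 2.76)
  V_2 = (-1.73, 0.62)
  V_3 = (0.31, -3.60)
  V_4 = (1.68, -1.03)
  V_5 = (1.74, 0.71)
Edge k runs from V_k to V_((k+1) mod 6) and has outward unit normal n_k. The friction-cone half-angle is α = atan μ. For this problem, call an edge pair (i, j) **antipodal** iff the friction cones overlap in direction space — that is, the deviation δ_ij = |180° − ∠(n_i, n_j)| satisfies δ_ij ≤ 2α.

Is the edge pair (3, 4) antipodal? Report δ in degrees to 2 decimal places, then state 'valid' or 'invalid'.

δ = 153.91°, invalid

α = atan 0.35 = 19.29°;  2α = 38.58°
edge 3: e_3 = (+1.37, +2.57);  n_3 = (+0.8824, -0.4704)
edge 4: e_4 = (+0.06, +1.74);  n_4 = (+0.9994, -0.0345)
∠(n_3, n_4) = 26.09°
δ = |180° − 26.09°| = 153.91°
153.91° > 2α = 38.58°  →  invalid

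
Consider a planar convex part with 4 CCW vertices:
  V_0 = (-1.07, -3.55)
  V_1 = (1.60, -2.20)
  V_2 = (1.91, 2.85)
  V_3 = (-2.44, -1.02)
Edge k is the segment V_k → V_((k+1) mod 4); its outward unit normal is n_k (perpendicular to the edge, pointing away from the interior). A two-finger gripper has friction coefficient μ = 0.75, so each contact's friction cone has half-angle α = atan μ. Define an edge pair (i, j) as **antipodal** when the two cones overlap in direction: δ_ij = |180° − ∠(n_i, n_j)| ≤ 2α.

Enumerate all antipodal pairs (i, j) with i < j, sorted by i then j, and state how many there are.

α = atan 0.75 = 36.87°;  2α = 73.74°
n_0 = (+0.4512, -0.8924)
n_1 = (+0.9981, -0.0613)
n_2 = (-0.6647, +0.7471)
n_3 = (-0.8794, -0.4762)
  (0,1): δ = 120.33°  ·
  (0,2): δ = 14.84°  ✓
  (0,3): δ = 91.61°  ·
  (1,2): δ = 44.83°  ✓
  (1,3): δ = 31.95°  ✓
  (2,3): δ = 103.22°  ·
antipodal pairs: 3

count = 3; pairs: (0,2), (1,2), (1,3)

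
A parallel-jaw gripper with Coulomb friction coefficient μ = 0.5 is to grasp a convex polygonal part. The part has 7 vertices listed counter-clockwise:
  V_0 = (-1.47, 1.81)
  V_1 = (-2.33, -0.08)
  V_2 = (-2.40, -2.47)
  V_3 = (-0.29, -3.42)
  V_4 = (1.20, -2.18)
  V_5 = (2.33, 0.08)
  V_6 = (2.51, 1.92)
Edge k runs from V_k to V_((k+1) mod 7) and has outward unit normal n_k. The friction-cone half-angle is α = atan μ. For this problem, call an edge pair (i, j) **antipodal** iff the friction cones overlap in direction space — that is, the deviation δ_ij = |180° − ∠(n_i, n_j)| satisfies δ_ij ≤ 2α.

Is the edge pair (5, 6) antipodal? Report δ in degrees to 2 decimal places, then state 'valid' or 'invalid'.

α = atan 0.5 = 26.57°;  2α = 53.13°
edge 5: e_5 = (+0.18, +1.84);  n_5 = (+0.9952, -0.0974)
edge 6: e_6 = (-3.98, -0.11);  n_6 = (-0.0276, +0.9996)
∠(n_5, n_6) = 97.17°
δ = |180° − 97.17°| = 82.83°
82.83° > 2α = 53.13°  →  invalid

δ = 82.83°, invalid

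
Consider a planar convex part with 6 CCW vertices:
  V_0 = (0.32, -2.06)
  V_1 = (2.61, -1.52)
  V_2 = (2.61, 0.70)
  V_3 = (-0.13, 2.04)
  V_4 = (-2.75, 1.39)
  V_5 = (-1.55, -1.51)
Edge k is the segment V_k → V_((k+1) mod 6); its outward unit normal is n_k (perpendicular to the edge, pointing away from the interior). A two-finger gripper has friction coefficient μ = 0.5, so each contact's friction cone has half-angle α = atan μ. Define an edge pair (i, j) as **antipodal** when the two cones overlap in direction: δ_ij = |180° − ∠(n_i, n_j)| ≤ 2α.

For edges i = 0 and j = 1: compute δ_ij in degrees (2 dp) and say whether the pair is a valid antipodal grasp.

δ = 103.27°, invalid

α = atan 0.5 = 26.57°;  2α = 53.13°
edge 0: e_0 = (+2.29, +0.54);  n_0 = (+0.2295, -0.9733)
edge 1: e_1 = (+0.00, +2.22);  n_1 = (+1.0000, -0.0000)
∠(n_0, n_1) = 76.73°
δ = |180° − 76.73°| = 103.27°
103.27° > 2α = 53.13°  →  invalid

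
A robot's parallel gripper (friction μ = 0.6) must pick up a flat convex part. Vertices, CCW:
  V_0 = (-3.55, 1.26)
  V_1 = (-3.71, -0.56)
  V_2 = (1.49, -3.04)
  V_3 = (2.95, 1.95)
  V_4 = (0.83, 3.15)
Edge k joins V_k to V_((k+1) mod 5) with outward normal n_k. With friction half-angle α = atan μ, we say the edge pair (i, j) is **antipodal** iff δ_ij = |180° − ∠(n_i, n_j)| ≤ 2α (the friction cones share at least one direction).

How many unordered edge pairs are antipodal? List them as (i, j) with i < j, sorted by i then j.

α = atan 0.6 = 30.96°;  2α = 61.93°
n_0 = (-0.9962, +0.0876)
n_1 = (-0.4305, -0.9026)
n_2 = (+0.9598, -0.2808)
n_3 = (+0.4926, +0.8703)
n_4 = (-0.3962, +0.9182)
  (0,1): δ = 110.47°  ·
  (0,2): δ = 11.28°  ✓
  (0,3): δ = 65.51°  ·
  (0,4): δ = 118.36°  ·
  (1,2): δ = 80.81°  ·
  (1,3): δ = 4.01°  ✓
  (1,4): δ = 48.84°  ✓
  (2,3): δ = 103.20°  ·
  (2,4): δ = 50.35°  ✓
  (3,4): δ = 127.15°  ·
antipodal pairs: 4

count = 4; pairs: (0,2), (1,3), (1,4), (2,4)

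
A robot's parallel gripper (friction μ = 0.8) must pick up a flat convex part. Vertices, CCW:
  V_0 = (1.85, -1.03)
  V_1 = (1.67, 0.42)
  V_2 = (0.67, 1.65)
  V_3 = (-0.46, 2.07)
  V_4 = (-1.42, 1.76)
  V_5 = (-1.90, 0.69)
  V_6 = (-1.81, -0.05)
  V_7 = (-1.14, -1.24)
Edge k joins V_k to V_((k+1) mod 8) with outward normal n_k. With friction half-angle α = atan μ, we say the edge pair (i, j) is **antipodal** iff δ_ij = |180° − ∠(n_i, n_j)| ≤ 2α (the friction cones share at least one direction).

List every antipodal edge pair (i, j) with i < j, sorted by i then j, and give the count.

α = atan 0.8 = 38.66°;  2α = 77.32°
n_0 = (+0.9924, +0.1232)
n_1 = (+0.7759, +0.6308)
n_2 = (+0.3484, +0.9373)
n_3 = (-0.3073, +0.9516)
n_4 = (-0.9124, +0.4093)
n_5 = (-0.9927, -0.1207)
n_6 = (-0.8714, -0.4906)
n_7 = (+0.0701, -0.9975)
  (0,1): δ = 147.96°  ·
  (0,2): δ = 117.47°  ·
  (0,3): δ = 79.18°  ·
  (0,4): δ = 31.24°  ✓
  (0,5): δ = 0.14°  ✓
  (0,6): δ = 22.30°  ✓
  (0,7): δ = 86.94°  ·
  (1,2): δ = 149.50°  ·
  (1,3): δ = 111.22°  ·
  (1,4): δ = 63.27°  ✓
  (1,5): δ = 32.18°  ✓
  (1,6): δ = 9.73°  ✓
  (1,7): δ = 54.91°  ✓
  (2,3): δ = 141.71°  ·
  (2,4): δ = 93.77°  ·
  (2,5): δ = 62.68°  ✓
  (2,6): δ = 40.23°  ✓
  (2,7): δ = 24.41°  ✓
  (3,4): δ = 132.06°  ·
  (3,5): δ = 100.96°  ·
  (3,6): δ = 78.52°  ·
  (3,7): δ = 13.88°  ✓
  (4,5): δ = 148.90°  ·
  (4,6): δ = 126.46°  ·
  (4,7): δ = 61.82°  ✓
  (5,6): δ = 157.55°  ·
  (5,7): δ = 92.92°  ·
  (6,7): δ = 115.36°  ·
antipodal pairs: 12

count = 12; pairs: (0,4), (0,5), (0,6), (1,4), (1,5), (1,6), (1,7), (2,5), (2,6), (2,7), (3,7), (4,7)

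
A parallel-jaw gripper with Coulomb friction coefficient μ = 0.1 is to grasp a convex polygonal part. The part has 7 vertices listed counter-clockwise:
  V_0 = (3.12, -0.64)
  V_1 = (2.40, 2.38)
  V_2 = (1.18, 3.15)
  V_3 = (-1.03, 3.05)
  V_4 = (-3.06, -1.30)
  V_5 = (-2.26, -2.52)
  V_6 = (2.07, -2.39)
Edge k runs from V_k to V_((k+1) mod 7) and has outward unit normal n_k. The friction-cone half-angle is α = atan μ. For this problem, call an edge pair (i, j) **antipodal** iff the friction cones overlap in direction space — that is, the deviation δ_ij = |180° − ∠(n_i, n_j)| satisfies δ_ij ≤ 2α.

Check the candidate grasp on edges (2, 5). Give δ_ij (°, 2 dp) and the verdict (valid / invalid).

δ = 0.87°, valid

α = atan 0.1 = 5.71°;  2α = 11.42°
edge 2: e_2 = (-2.21, -0.10);  n_2 = (-0.0452, +0.9990)
edge 5: e_5 = (+4.33, +0.13);  n_5 = (+0.0300, -0.9995)
∠(n_2, n_5) = 179.13°
δ = |180° − 179.13°| = 0.87°
0.87° ≤ 2α = 11.42°  →  valid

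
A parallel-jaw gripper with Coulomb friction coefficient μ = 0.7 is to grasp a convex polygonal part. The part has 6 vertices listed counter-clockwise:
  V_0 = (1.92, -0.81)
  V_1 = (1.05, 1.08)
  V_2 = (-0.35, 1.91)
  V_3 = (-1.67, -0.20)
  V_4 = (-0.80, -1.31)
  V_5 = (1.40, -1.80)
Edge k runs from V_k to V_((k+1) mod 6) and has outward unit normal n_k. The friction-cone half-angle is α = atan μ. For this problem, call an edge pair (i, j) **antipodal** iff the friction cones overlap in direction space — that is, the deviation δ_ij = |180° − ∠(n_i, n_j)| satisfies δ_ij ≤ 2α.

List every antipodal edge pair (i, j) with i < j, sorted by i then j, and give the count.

α = atan 0.7 = 34.99°;  2α = 69.98°
n_0 = (+0.9084, +0.4181)
n_1 = (+0.5100, +0.8602)
n_2 = (-0.8478, +0.5304)
n_3 = (-0.7871, -0.6169)
n_4 = (-0.2174, -0.9761)
n_5 = (+0.8853, -0.4650)
  (0,1): δ = 145.38°  ·
  (0,2): δ = 56.75°  ✓
  (0,3): δ = 13.37°  ✓
  (0,4): δ = 52.73°  ✓
  (0,5): δ = 127.57°  ·
  (1,2): δ = 91.37°  ·
  (1,3): δ = 21.25°  ✓
  (1,4): δ = 18.11°  ✓
  (1,5): δ = 92.95°  ·
  (2,3): δ = 109.88°  ·
  (2,4): δ = 70.53°  ·
  (2,5): δ = 4.32°  ✓
  (3,4): δ = 140.65°  ·
  (3,5): δ = 65.80°  ✓
  (4,5): δ = 105.15°  ·
antipodal pairs: 7

count = 7; pairs: (0,2), (0,3), (0,4), (1,3), (1,4), (2,5), (3,5)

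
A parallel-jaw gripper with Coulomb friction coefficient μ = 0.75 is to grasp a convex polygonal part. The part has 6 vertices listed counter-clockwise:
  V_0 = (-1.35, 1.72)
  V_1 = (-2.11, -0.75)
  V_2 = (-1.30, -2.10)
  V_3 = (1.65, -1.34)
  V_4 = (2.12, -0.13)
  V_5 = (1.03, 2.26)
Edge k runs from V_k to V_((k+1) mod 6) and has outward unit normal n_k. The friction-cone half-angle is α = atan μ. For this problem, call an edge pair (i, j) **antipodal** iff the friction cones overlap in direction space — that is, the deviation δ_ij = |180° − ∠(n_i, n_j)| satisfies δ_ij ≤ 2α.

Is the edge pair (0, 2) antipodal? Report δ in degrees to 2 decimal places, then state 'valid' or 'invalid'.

α = atan 0.75 = 36.87°;  2α = 73.74°
edge 0: e_0 = (-0.76, -2.47);  n_0 = (-0.9558, +0.2941)
edge 2: e_2 = (+2.95, +0.76);  n_2 = (+0.2495, -0.9684)
∠(n_0, n_2) = 121.55°
δ = |180° − 121.55°| = 58.45°
58.45° ≤ 2α = 73.74°  →  valid

δ = 58.45°, valid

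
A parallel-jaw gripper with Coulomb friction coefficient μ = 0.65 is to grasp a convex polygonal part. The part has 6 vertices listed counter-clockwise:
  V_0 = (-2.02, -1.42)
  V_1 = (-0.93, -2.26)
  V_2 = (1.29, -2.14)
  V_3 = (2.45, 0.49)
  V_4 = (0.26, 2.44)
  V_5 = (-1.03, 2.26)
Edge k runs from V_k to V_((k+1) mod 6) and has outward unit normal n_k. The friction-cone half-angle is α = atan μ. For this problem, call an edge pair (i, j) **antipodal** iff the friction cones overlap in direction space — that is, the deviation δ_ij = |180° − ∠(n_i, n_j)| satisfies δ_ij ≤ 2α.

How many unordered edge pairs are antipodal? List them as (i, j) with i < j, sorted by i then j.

count = 7; pairs: (0,3), (0,4), (1,3), (1,4), (2,4), (2,5), (3,5)

α = atan 0.65 = 33.02°;  2α = 66.05°
n_0 = (-0.6104, -0.7921)
n_1 = (+0.0540, -0.9985)
n_2 = (+0.9150, -0.4036)
n_3 = (+0.6650, +0.7468)
n_4 = (-0.1382, +0.9904)
n_5 = (-0.9657, +0.2598)
  (0,1): δ = 139.29°  ·
  (0,2): δ = 76.18°  ·
  (0,3): δ = 4.06°  ✓
  (0,4): δ = 45.56°  ✓
  (0,5): δ = 112.56°  ·
  (1,2): δ = 116.89°  ·
  (1,3): δ = 44.78°  ✓
  (1,4): δ = 4.85°  ✓
  (1,5): δ = 71.85°  ·
  (2,3): δ = 107.88°  ·
  (2,4): δ = 58.26°  ✓
  (2,5): δ = 8.74°  ✓
  (3,4): δ = 130.37°  ·
  (3,5): δ = 63.38°  ✓
  (4,5): δ = 113.00°  ·
antipodal pairs: 7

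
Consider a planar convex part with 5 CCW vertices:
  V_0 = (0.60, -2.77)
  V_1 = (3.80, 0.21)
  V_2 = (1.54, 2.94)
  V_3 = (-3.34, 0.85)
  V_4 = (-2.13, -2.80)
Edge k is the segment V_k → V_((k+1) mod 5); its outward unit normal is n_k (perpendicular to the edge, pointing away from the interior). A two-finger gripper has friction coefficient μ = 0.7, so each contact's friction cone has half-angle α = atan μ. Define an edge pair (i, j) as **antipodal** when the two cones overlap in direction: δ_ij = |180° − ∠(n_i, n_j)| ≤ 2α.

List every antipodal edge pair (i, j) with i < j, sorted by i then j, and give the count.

count = 5; pairs: (0,2), (0,3), (1,3), (1,4), (2,4)

α = atan 0.7 = 34.99°;  2α = 69.98°
n_0 = (+0.6815, -0.7318)
n_1 = (+0.7703, +0.6377)
n_2 = (-0.3937, +0.9192)
n_3 = (-0.9492, -0.3147)
n_4 = (+0.0110, -0.9999)
  (0,1): δ = 93.34°  ·
  (0,2): δ = 19.78°  ✓
  (0,3): δ = 65.38°  ✓
  (0,4): δ = 137.67°  ·
  (1,2): δ = 106.43°  ·
  (1,3): δ = 21.28°  ✓
  (1,4): δ = 51.01°  ✓
  (2,3): δ = 94.84°  ·
  (2,4): δ = 22.55°  ✓
  (3,4): δ = 107.71°  ·
antipodal pairs: 5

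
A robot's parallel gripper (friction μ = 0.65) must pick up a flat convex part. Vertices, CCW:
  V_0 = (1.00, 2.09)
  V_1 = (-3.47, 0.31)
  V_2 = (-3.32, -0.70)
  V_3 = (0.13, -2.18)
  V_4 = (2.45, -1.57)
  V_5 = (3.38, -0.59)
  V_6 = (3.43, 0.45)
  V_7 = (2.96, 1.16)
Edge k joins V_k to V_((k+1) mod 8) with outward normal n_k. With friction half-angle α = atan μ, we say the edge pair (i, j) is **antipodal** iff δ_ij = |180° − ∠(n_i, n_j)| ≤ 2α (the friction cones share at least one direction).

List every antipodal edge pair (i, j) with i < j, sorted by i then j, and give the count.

count = 11; pairs: (0,2), (0,3), (0,4), (0,5), (1,4), (1,5), (1,6), (1,7), (2,6), (2,7), (3,7)

α = atan 0.65 = 33.02°;  2α = 66.05°
n_0 = (-0.3700, +0.9290)
n_1 = (-0.9892, -0.1469)
n_2 = (-0.3942, -0.9190)
n_3 = (+0.2543, -0.9671)
n_4 = (+0.7254, -0.6884)
n_5 = (+0.9988, -0.0480)
n_6 = (+0.8339, +0.5520)
n_7 = (+0.4287, +0.9035)
  (0,1): δ = 103.27°  ·
  (0,2): δ = 44.93°  ✓
  (0,3): δ = 6.98°  ✓
  (0,4): δ = 24.79°  ✓
  (0,5): δ = 65.53°  ✓
  (0,6): δ = 101.79°  ·
  (0,7): δ = 132.90°  ·
  (1,2): δ = 121.67°  ·
  (1,3): δ = 83.72°  ·
  (1,4): δ = 51.95°  ✓
  (1,5): δ = 11.20°  ✓
  (1,6): δ = 25.06°  ✓
  (1,7): δ = 56.17°  ✓
  (2,3): δ = 142.05°  ·
  (2,4): δ = 110.28°  ·
  (2,5): δ = 69.53°  ·
  (2,6): δ = 33.28°  ✓
  (2,7): δ = 2.17°  ✓
  (3,4): δ = 148.23°  ·
  (3,5): δ = 107.48°  ·
  (3,6): δ = 71.23°  ·
  (3,7): δ = 40.12°  ✓
  (4,5): δ = 139.25°  ·
  (4,6): δ = 103.00°  ·
  (4,7): δ = 71.88°  ·
  (5,6): δ = 143.74°  ·
  (5,7): δ = 112.63°  ·
  (6,7): δ = 148.89°  ·
antipodal pairs: 11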